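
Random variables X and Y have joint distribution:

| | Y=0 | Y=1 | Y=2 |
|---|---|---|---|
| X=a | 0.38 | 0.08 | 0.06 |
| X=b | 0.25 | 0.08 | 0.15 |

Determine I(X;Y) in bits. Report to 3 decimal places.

Marginals: p(X) = (0.5200, 0.4800), p(Y) = (0.6300, 0.1600, 0.2100).
I(X;Y) = H(X) + H(Y) − H(X,Y).
H(X) = 0.9988, H(Y) = 1.3158, H(X,Y) = 2.2675.
I(X;Y) = 0.9988 + 1.3158 − 2.2675 = 0.047 bits.

0.047 bits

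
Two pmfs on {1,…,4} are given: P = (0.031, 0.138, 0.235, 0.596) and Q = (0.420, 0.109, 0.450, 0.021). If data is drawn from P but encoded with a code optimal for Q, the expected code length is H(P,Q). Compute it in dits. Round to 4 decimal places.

1.2260 dits

H(P,Q) = −Σ p·log₁₀ q.
  −0.031·log₁₀(0.420) = 0.01168
  −0.138·log₁₀(0.109) = 0.13284
  −0.235·log₁₀(0.450) = 0.08150
  −0.596·log₁₀(0.021) = 0.99996
H(P,Q) = 1.2260 dits.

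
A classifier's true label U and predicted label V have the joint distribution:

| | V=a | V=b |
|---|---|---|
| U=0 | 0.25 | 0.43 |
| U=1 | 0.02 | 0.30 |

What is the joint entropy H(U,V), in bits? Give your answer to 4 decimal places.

1.6575 bits

H(U,V) = −Σ p(x,y)·log₂ p(x,y) over all 4 cells.
  cell (0,a): −0.25·log₂0.25 = 0.50000
  cell (0,b): −0.43·log₂0.43 = 0.52356
  cell (1,a): −0.02·log₂0.02 = 0.11288
  cell (1,b): −0.30·log₂0.30 = 0.52109
Sum = 1.6575 bits.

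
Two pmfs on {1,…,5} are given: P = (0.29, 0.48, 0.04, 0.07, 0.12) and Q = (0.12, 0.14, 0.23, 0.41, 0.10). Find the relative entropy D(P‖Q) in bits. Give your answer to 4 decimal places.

0.9745 bits

D(P‖Q) = Σ p·log₂(p/q).
  0.29·log₂(0.29/0.12) = 0.36918
  0.48·log₂(0.48/0.14) = 0.85325
  0.04·log₂(0.04/0.23) = -0.10094
  0.07·log₂(0.07/0.41) = -0.17851
  0.12·log₂(0.12/0.10) = 0.03156
D(P‖Q) = 0.9745 bits.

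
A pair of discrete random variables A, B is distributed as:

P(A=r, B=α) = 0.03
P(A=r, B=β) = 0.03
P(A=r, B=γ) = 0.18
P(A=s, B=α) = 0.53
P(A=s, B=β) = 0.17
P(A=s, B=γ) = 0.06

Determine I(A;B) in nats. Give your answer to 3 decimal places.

Marginals: p(A) = (0.2400, 0.7600), p(B) = (0.5600, 0.2000, 0.2400).
I(A;B) = H(A) + H(B) − H(A,B).
H(A) = 0.5511, H(B) = 0.9891, H(A,B) = 1.3256.
I(A;B) = 0.5511 + 0.9891 − 1.3256 = 0.215 nats.

0.215 nats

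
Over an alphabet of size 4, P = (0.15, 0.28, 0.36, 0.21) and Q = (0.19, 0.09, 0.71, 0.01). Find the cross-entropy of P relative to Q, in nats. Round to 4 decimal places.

2.0137 nats

H(P,Q) = −Σ p·ln q.
  −0.15·ln(0.19) = 0.24911
  −0.28·ln(0.09) = 0.67422
  −0.36·ln(0.71) = 0.12330
  −0.21·ln(0.01) = 0.96709
H(P,Q) = 2.0137 nats.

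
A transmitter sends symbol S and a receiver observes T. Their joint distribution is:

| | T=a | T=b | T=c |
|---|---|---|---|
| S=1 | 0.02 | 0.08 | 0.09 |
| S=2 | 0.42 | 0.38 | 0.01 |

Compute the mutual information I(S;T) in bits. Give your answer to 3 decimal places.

Marginals: p(S) = (0.1900, 0.8100), p(T) = (0.4400, 0.4600, 0.1000).
I(S;T) = H(S) + H(T) − H(S,T).
H(S) = 0.7015, H(T) = 1.3687, H(S,T) = 1.8396.
I(S;T) = 0.7015 + 1.3687 − 1.8396 = 0.231 bits.

0.231 bits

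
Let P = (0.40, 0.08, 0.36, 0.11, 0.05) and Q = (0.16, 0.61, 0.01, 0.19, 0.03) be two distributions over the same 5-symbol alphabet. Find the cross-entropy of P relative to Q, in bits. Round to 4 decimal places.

H(P,Q) = −Σ p·log₂ q.
  −0.40·log₂(0.16) = 1.05754
  −0.08·log₂(0.61) = 0.05705
  −0.36·log₂(0.01) = 2.39179
  −0.11·log₂(0.19) = 0.26355
  −0.05·log₂(0.03) = 0.25294
H(P,Q) = 4.0229 bits.

4.0229 bits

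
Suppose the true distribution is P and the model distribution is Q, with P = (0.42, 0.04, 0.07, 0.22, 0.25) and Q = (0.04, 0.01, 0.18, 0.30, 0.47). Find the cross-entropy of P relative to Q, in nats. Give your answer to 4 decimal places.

H(P,Q) = −Σ p·ln q.
  −0.42·ln(0.04) = 1.35193
  −0.04·ln(0.01) = 0.18421
  −0.07·ln(0.18) = 0.12004
  −0.22·ln(0.30) = 0.26487
  −0.25·ln(0.47) = 0.18876
H(P,Q) = 2.1098 nats.

2.1098 nats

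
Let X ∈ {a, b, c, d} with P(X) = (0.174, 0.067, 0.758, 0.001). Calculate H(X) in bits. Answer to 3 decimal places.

1.013 bits

H(X) = −Σ p·log₂ p.
  −(0.174)·log₂(0.174) = 0.4390
  −(0.067)·log₂(0.067) = 0.2613
  −(0.758)·log₂(0.758) = 0.3030
  −(0.001)·log₂(0.001) = 0.0100
Sum: 0.4390 + 0.2613 + 0.3030 + 0.0100 = 1.013 bits.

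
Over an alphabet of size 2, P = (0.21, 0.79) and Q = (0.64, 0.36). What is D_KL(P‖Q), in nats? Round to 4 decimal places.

D(P‖Q) = Σ p·ln(p/q).
  0.21·ln(0.21/0.64) = -0.23402
  0.79·ln(0.79/0.36) = 0.62088
D(P‖Q) = 0.3869 nats.

0.3869 nats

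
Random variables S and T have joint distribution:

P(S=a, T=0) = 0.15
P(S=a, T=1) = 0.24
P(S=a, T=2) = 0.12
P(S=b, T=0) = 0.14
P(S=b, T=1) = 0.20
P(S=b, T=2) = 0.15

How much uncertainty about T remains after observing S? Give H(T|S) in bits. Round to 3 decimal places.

1.544 bits

Chain rule: H(T|S) = H(S,T) − H(S).
Marginals: p(S) = (0.5100, 0.4900), p(T) = (0.2900, 0.4400, 0.2700).
H(S,T) = 2.5438 bits; H(S) = 0.9997 bits.
H(T|S) = 2.5438 − 0.9997 = 1.544 bits.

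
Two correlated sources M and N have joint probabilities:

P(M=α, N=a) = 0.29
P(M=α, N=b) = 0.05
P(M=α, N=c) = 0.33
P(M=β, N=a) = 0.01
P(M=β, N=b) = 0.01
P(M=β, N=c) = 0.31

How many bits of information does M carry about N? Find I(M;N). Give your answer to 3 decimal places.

0.173 bits

Marginals: p(M) = (0.6700, 0.3300), p(N) = (0.3000, 0.0600, 0.6400).
I(M;N) = Σ p(x,y)·log₂[p(x,y)/(p(x)p(y))].
  (α,a): 0.29·log₂(1.4428) = 0.1534
  (α,b): 0.05·log₂(1.2438) = 0.0157
  (α,c): 0.33·log₂(0.7696) = -0.1247
  (β,a): 0.01·log₂(0.1010) = -0.0331
  (β,b): 0.01·log₂(0.5051) = -0.0099
  (β,c): 0.31·log₂(1.4678) = 0.1716
Sum = 0.173 bits.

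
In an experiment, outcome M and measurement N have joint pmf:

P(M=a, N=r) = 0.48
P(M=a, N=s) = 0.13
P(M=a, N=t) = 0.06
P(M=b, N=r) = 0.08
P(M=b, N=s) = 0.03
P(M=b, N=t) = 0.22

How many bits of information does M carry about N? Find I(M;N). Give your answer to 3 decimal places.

0.262 bits

Marginals: p(M) = (0.6700, 0.3300), p(N) = (0.5600, 0.1600, 0.2800).
I(M;N) = H(M) + H(N) − H(M,N).
H(M) = 0.9149, H(N) = 1.4057, H(M,N) = 2.0583.
I(M;N) = 0.9149 + 1.4057 − 2.0583 = 0.262 bits.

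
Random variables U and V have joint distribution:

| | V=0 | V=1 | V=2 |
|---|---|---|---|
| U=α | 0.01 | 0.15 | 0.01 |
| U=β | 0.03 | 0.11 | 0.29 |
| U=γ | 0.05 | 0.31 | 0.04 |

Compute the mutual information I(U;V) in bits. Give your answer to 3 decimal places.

0.302 bits

Marginals: p(U) = (0.1700, 0.4300, 0.4000), p(V) = (0.0900, 0.5700, 0.3400).
I(U;V) = Σ p(x,y)·log₂[p(x,y)/(p(x)p(y))].
  (α,0): 0.01·log₂(0.6536) = -0.0061
  (α,1): 0.15·log₂(1.5480) = 0.0946
  (α,2): 0.01·log₂(0.1730) = -0.0253
  (β,0): 0.03·log₂(0.7752) = -0.0110
  (β,1): 0.11·log₂(0.4488) = -0.1271
  (β,2): 0.29·log₂(1.9836) = 0.2866
  (γ,0): 0.05·log₂(1.3889) = 0.0237
  (γ,1): 0.31·log₂(1.3596) = 0.1374
  (γ,2): 0.04·log₂(0.2941) = -0.0706
Sum = 0.302 bits.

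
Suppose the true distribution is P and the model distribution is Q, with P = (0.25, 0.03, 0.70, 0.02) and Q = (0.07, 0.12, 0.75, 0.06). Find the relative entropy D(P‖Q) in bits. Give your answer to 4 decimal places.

0.2978 bits

D(P‖Q) = Σ p·log₂(p/q).
  0.25·log₂(0.25/0.07) = 0.45913
  0.03·log₂(0.03/0.12) = -0.06000
  0.70·log₂(0.70/0.75) = -0.06967
  0.02·log₂(0.02/0.06) = -0.03170
D(P‖Q) = 0.2978 bits.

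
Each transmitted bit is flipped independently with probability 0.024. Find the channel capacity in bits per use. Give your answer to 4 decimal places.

Binary symmetric channel: C = 1 − h₂(ε) where h₂ is the binary entropy function.
h₂(0.024) = −0.024·log₂0.024 − 0.976·log₂0.976 = 0.1633.
C = 1 − 0.1633 = 0.8367 bits per channel use.

0.8367 bits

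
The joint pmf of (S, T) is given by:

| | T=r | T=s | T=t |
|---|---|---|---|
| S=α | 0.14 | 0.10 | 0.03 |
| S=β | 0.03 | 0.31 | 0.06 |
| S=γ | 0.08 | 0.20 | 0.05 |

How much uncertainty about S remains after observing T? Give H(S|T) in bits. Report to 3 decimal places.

1.440 bits

Marginals: p(S) = (0.2700, 0.4000, 0.3300), p(T) = (0.2500, 0.6100, 0.1400).
H(S|T) = Σ p(T) · H(S|T=·).
  T=r: p=0.2500, H(S|T=r) = 1.3615
  T=s: p=0.6100, H(S|T=s) = 1.4514
  T=t: p=0.1400, H(S|T=t) = 1.5306
Weighted sum = 1.440 bits.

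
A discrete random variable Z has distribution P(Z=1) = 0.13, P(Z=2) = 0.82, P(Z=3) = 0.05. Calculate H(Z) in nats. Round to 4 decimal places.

0.5777 nats

H(Z) = −Σ p·ln p.
  −(0.13)·ln(0.13) = 0.26523
  −(0.82)·ln(0.82) = 0.16273
  −(0.05)·ln(0.05) = 0.14979
Sum: 0.26523 + 0.16273 + 0.14979 = 0.5777 nats.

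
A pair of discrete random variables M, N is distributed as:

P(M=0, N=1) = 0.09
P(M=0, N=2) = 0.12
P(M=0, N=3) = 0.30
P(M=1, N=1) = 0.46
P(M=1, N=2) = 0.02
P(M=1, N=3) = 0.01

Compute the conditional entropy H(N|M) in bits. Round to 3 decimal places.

0.896 bits

Marginals: p(M) = (0.5100, 0.4900), p(N) = (0.5500, 0.1400, 0.3100).
H(N|M) = Σ p(M) · H(N|M=·).
  M=0: p=0.5100, H(N|M=0) = 1.3831
  M=1: p=0.4900, H(N|M=1) = 0.3885
Weighted sum = 0.896 bits.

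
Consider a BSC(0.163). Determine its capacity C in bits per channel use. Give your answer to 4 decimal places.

Binary symmetric channel: C = 1 − h₂(ε) where h₂ is the binary entropy function.
h₂(0.163) = −0.163·log₂0.163 − 0.837·log₂0.837 = 0.6414.
C = 1 − 0.6414 = 0.3586 bits per channel use.

0.3586 bits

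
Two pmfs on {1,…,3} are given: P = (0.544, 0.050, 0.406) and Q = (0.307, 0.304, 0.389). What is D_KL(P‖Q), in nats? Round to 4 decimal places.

D(P‖Q) = Σ p·ln(p/q).
  0.544·ln(0.544/0.307) = 0.31122
  0.050·ln(0.050/0.304) = -0.09025
  0.406·ln(0.406/0.389) = 0.01737
D(P‖Q) = 0.2383 nats.

0.2383 nats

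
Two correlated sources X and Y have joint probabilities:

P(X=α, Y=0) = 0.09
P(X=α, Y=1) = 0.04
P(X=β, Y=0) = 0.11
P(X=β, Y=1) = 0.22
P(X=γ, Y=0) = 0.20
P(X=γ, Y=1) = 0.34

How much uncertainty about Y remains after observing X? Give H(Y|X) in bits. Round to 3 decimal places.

Marginals: p(X) = (0.1300, 0.3300, 0.5400), p(Y) = (0.4000, 0.6000).
H(Y|X) = Σ p(X) · H(Y|X=·).
  X=α: p=0.1300, H(Y|X=α) = 0.8905
  X=β: p=0.3300, H(Y|X=β) = 0.9183
  X=γ: p=0.5400, H(Y|X=γ) = 0.9510
Weighted sum = 0.932 bits.

0.932 bits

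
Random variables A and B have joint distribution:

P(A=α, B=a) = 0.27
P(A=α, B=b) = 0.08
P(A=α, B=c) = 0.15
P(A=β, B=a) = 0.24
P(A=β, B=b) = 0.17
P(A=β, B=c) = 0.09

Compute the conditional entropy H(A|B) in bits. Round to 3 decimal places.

Chain rule: H(A|B) = H(A,B) − H(B).
Marginals: p(A) = (0.5000, 0.5000), p(B) = (0.5100, 0.2500, 0.2400).
H(A,B) = 2.4535 bits; H(B) = 1.4896 bits.
H(A|B) = 2.4535 − 1.4896 = 0.964 bits.

0.964 bits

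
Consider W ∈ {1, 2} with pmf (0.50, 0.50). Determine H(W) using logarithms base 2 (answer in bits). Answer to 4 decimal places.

H(W) = −Σ p·log₂ p.
  −(0.50)·log₂(0.50) = 0.50000
  −(0.50)·log₂(0.50) = 0.50000
Sum: 0.50000 + 0.50000 = 1.0000 bits.

1.0000 bits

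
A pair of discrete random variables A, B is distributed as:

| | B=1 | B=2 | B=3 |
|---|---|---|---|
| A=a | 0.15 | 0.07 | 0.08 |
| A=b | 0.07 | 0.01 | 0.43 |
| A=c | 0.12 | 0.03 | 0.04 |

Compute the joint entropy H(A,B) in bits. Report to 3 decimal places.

H(A,B) = −Σ p(x,y)·log₂ p(x,y) over all 9 cells.
  cell (a,1): −0.15·log₂0.15 = 0.4105
  cell (a,2): −0.07·log₂0.07 = 0.2686
  cell (a,3): −0.08·log₂0.08 = 0.2915
  cell (b,1): −0.07·log₂0.07 = 0.2686
  cell (b,2): −0.01·log₂0.01 = 0.0664
  cell (b,3): −0.43·log₂0.43 = 0.5236
  cell (c,1): −0.12·log₂0.12 = 0.3671
  cell (c,2): −0.03·log₂0.03 = 0.1518
  cell (c,3): −0.04·log₂0.04 = 0.1858
Sum = 2.534 bits.

2.534 bits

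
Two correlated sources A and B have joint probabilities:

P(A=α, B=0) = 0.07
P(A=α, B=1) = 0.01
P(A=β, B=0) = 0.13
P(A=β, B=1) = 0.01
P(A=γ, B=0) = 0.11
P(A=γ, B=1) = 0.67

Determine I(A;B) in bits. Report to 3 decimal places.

Marginals: p(A) = (0.0800, 0.1400, 0.7800), p(B) = (0.3100, 0.6900).
I(A;B) = H(A) + H(B) − H(A,B).
H(A) = 0.9682, H(B) = 0.8932, H(A,B) = 1.5215.
I(A;B) = 0.9682 + 0.8932 − 1.5215 = 0.340 bits.

0.340 bits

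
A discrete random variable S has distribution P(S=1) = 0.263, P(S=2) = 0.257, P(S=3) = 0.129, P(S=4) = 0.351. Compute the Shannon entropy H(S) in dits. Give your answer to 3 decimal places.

0.579 dits

H(S) = −Σ p·log₁₀ p.
  −(0.263)·log₁₀(0.263) = 0.1526
  −(0.257)·log₁₀(0.257) = 0.1516
  −(0.129)·log₁₀(0.129) = 0.1147
  −(0.351)·log₁₀(0.351) = 0.1596
Sum: 0.1526 + 0.1516 + 0.1147 + 0.1596 = 0.579 dits.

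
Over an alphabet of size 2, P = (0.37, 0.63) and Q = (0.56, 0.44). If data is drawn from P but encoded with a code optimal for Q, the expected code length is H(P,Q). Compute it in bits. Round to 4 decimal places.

1.0557 bits

H(P,Q) = −Σ p·log₂ q.
  −0.37·log₂(0.56) = 0.30951
  −0.63·log₂(0.44) = 0.74619
H(P,Q) = 1.0557 bits.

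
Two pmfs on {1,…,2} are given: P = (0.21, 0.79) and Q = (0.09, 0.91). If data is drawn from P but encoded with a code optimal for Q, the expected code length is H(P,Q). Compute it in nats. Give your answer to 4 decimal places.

0.5802 nats

H(P,Q) = −Σ p·ln q.
  −0.21·ln(0.09) = 0.50567
  −0.79·ln(0.91) = 0.07451
H(P,Q) = 0.5802 nats.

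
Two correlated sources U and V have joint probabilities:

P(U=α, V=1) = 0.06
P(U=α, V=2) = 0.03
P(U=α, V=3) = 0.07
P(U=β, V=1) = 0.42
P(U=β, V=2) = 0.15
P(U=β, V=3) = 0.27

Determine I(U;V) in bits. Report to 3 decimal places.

Marginals: p(U) = (0.1600, 0.8400), p(V) = (0.4800, 0.1800, 0.3400).
I(U;V) = Σ p(x,y)·log₂[p(x,y)/(p(x)p(y))].
  (α,1): 0.06·log₂(0.7812) = -0.0214
  (α,2): 0.03·log₂(1.0417) = 0.0018
  (α,3): 0.07·log₂(1.2868) = 0.0255
  (β,1): 0.42·log₂(1.0417) = 0.0247
  (β,2): 0.15·log₂(0.9921) = -0.0017
  (β,3): 0.27·log₂(0.9454) = -0.0219
Sum = 0.007 bits.

0.007 bits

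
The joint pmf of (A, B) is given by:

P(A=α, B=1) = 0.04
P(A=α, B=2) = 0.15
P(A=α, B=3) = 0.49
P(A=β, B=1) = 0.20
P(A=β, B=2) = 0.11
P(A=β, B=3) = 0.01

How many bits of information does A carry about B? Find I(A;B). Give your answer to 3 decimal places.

Marginals: p(A) = (0.6800, 0.3200), p(B) = (0.2400, 0.2600, 0.5000).
I(A;B) = H(A) + H(B) − H(A,B).
H(A) = 0.9044, H(B) = 1.4994, H(A,B) = 1.9817.
I(A;B) = 0.9044 + 1.4994 − 1.9817 = 0.422 bits.

0.422 bits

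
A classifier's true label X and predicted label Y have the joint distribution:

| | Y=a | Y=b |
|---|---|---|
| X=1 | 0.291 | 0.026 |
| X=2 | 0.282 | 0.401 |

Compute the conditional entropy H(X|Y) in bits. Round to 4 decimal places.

0.7142 bits

Marginals: p(X) = (0.3170, 0.6830), p(Y) = (0.5730, 0.4270).
H(X|Y) = Σ p(Y) · H(X|Y=·).
  Y=a: p=0.5730, H(X|Y=a) = 0.9998
  Y=b: p=0.4270, H(X|Y=b) = 0.3310
Weighted sum = 0.7142 bits.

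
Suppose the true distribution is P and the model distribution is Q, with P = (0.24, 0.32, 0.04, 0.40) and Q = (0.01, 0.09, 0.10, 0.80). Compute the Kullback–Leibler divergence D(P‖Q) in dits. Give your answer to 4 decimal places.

D(P‖Q) = Σ p·log₁₀(p/q).
  0.24·log₁₀(0.24/0.01) = 0.33125
  0.32·log₁₀(0.32/0.09) = 0.17629
  0.04·log₁₀(0.04/0.10) = -0.01592
  0.40·log₁₀(0.40/0.80) = -0.12041
D(P‖Q) = 0.3712 dits.

0.3712 dits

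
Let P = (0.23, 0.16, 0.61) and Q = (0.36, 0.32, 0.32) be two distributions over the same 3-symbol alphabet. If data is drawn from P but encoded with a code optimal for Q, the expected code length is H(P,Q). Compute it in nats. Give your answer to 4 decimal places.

H(P,Q) = −Σ p·ln q.
  −0.23·ln(0.36) = 0.23498
  −0.16·ln(0.32) = 0.18231
  −0.61·ln(0.32) = 0.69505
H(P,Q) = 1.1123 nats.

1.1123 nats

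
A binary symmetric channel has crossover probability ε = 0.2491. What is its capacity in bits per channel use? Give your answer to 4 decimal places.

Binary symmetric channel: C = 1 − h₂(ε) where h₂ is the binary entropy function.
h₂(0.2491) = −0.2491·log₂0.2491 − 0.7509·log₂0.7509 = 0.8098.
C = 1 − 0.8098 = 0.1902 bits per channel use.

0.1902 bits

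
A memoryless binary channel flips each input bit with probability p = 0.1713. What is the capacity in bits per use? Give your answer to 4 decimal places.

Binary symmetric channel: C = 1 − h₂(ε) where h₂ is the binary entropy function.
h₂(0.1713) = −0.1713·log₂0.1713 − 0.8287·log₂0.8287 = 0.6607.
C = 1 − 0.6607 = 0.3393 bits per channel use.

0.3393 bits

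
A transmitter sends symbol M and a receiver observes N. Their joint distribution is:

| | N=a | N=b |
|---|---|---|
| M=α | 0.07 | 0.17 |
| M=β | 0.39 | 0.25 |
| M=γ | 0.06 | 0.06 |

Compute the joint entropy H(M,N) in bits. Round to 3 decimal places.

H(M,N) = −Σ p(x,y)·log₂ p(x,y) over all 6 cells.
  cell (α,a): −0.07·log₂0.07 = 0.2686
  cell (α,b): −0.17·log₂0.17 = 0.4346
  cell (β,a): −0.39·log₂0.39 = 0.5298
  cell (β,b): −0.25·log₂0.25 = 0.5000
  cell (γ,a): −0.06·log₂0.06 = 0.2435
  cell (γ,b): −0.06·log₂0.06 = 0.2435
Sum = 2.220 bits.

2.220 bits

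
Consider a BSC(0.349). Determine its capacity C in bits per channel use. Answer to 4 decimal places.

Binary symmetric channel: C = 1 − h₂(ε) where h₂ is the binary entropy function.
h₂(0.349) = −0.349·log₂0.349 − 0.651·log₂0.651 = 0.9332.
C = 1 − 0.9332 = 0.0668 bits per channel use.

0.0668 bits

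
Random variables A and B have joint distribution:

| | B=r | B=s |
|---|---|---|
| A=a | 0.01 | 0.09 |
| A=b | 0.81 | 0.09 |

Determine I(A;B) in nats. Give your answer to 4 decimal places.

0.1463 nats

Marginals: p(A) = (0.1000, 0.9000), p(B) = (0.8200, 0.1800).
I(A;B) = H(A) + H(B) − H(A,B).
H(A) = 0.3251, H(B) = 0.4714, H(A,B) = 0.6502.
I(A;B) = 0.3251 + 0.4714 − 0.6502 = 0.1463 nats.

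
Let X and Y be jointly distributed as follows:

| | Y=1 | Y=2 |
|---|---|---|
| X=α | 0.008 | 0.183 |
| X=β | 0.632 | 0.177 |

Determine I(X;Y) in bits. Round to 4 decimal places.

0.2816 bits

Marginals: p(X) = (0.1910, 0.8090), p(Y) = (0.6400, 0.3600).
I(X;Y) = H(X) + H(Y) − H(X,Y).
H(X) = 0.7036, H(Y) = 0.9427, H(X,Y) = 1.3647.
I(X;Y) = 0.7036 + 0.9427 − 1.3647 = 0.2816 bits.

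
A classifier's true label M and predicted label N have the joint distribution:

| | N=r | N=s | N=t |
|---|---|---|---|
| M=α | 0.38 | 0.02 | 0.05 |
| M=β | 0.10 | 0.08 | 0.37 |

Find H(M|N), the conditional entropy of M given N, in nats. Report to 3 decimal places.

0.449 nats

Chain rule: H(M|N) = H(M,N) − H(N).
Marginals: p(M) = (0.4500, 0.5500), p(N) = (0.4800, 0.1000, 0.4200).
H(M,N) = 1.3959 nats; H(N) = 0.9469 nats.
H(M|N) = 1.3959 − 0.9469 = 0.449 nats.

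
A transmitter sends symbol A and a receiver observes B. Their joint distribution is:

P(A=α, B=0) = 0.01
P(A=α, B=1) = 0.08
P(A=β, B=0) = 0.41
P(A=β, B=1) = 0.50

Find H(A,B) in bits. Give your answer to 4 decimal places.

H(A,B) = −Σ p(x,y)·log₂ p(x,y) over all 4 cells.
  cell (α,0): −0.01·log₂0.01 = 0.06644
  cell (α,1): −0.08·log₂0.08 = 0.29151
  cell (β,0): −0.41·log₂0.41 = 0.52738
  cell (β,1): −0.50·log₂0.50 = 0.50000
Sum = 1.3853 bits.

1.3853 bits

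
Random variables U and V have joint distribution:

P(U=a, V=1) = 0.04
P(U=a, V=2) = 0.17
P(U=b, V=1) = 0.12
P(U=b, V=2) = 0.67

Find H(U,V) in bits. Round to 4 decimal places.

H(U,V) = −Σ p(x,y)·log₂ p(x,y) over all 4 cells.
  cell (a,1): −0.04·log₂0.04 = 0.18575
  cell (a,2): −0.17·log₂0.17 = 0.43459
  cell (b,1): −0.12·log₂0.12 = 0.36707
  cell (b,2): −0.67·log₂0.67 = 0.38710
Sum = 1.3745 bits.

1.3745 bits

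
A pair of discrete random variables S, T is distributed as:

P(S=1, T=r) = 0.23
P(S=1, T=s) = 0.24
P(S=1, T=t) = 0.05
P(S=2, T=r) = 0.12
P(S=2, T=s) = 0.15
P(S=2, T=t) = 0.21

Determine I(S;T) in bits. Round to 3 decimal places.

0.116 bits

Marginals: p(S) = (0.5200, 0.4800), p(T) = (0.3500, 0.3900, 0.2600).
I(S;T) = Σ p(x,y)·log₂[p(x,y)/(p(x)p(y))].
  (1,r): 0.23·log₂(1.2637) = 0.0777
  (1,s): 0.24·log₂(1.1834) = 0.0583
  (1,t): 0.05·log₂(0.3698) = -0.0718
  (2,r): 0.12·log₂(0.7143) = -0.0583
  (2,s): 0.15·log₂(0.8013) = -0.0479
  (2,t): 0.21·log₂(1.6827) = 0.1577
Sum = 0.116 bits.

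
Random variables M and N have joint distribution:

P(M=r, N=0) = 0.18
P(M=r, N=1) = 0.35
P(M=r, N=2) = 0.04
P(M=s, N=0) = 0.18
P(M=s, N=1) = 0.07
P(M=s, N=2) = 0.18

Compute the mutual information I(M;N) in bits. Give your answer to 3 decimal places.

Marginals: p(M) = (0.5700, 0.4300), p(N) = (0.3600, 0.4200, 0.2200).
I(M;N) = H(M) + H(N) − H(M,N).
H(M) = 0.9858, H(N) = 1.5368, H(M,N) = 2.3203.
I(M;N) = 0.9858 + 1.5368 − 2.3203 = 0.202 bits.

0.202 bits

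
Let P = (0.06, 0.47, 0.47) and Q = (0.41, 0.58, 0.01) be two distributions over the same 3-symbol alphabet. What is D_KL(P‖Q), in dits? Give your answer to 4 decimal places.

D(P‖Q) = Σ p·log₁₀(p/q).
  0.06·log₁₀(0.06/0.41) = -0.05008
  0.47·log₁₀(0.47/0.58) = -0.04293
  0.47·log₁₀(0.47/0.01) = 0.78589
D(P‖Q) = 0.6929 dits.

0.6929 dits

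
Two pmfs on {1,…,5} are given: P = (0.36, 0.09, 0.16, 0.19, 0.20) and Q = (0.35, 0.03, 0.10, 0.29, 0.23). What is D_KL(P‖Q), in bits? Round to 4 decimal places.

0.1095 bits

D(P‖Q) = Σ p·log₂(p/q).
  0.36·log₂(0.36/0.35) = 0.01463
  0.09·log₂(0.09/0.03) = 0.14265
  0.16·log₂(0.16/0.10) = 0.10849
  0.19·log₂(0.19/0.29) = -0.11591
  0.20·log₂(0.20/0.23) = -0.04033
D(P‖Q) = 0.1095 bits.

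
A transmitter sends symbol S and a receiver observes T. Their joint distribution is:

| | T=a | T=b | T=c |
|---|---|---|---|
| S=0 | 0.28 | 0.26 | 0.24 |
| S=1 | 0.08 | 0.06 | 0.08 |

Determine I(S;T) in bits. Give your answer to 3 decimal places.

0.003 bits

Marginals: p(S) = (0.7800, 0.2200), p(T) = (0.3600, 0.3200, 0.3200).
I(S;T) = Σ p(x,y)·log₂[p(x,y)/(p(x)p(y))].
  (0,a): 0.28·log₂(0.9972) = -0.0012
  (0,b): 0.26·log₂(1.0417) = 0.0153
  (0,c): 0.24·log₂(0.9615) = -0.0136
  (1,a): 0.08·log₂(1.0101) = 0.0012
  (1,b): 0.06·log₂(0.8523) = -0.0138
  (1,c): 0.08·log₂(1.1364) = 0.0148
Sum = 0.003 bits.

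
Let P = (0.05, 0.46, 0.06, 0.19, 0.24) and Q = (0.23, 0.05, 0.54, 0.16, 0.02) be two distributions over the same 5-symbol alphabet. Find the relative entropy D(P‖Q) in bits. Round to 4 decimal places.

D(P‖Q) = Σ p·log₂(p/q).
  0.05·log₂(0.05/0.23) = -0.11008
  0.46·log₂(0.46/0.05) = 1.47275
  0.06·log₂(0.06/0.54) = -0.19020
  0.19·log₂(0.19/0.16) = 0.04711
  0.24·log₂(0.24/0.02) = 0.86039
D(P‖Q) = 2.0800 bits.

2.0800 bits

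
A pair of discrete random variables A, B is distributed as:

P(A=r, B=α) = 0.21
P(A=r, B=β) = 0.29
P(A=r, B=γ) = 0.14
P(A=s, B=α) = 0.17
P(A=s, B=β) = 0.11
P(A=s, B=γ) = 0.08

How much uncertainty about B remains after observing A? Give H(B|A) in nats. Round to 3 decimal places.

Marginals: p(A) = (0.6400, 0.3600), p(B) = (0.3800, 0.4000, 0.2200).
H(B|A) = Σ p(A) · H(B|A=·).
  A=r: p=0.6400, H(B|A=r) = 1.0568
  A=s: p=0.3600, H(B|A=s) = 1.0508
Weighted sum = 1.055 nats.

1.055 nats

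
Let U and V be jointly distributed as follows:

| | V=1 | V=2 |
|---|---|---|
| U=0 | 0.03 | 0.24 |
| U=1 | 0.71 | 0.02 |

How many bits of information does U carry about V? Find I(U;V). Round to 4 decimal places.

0.5586 bits

Marginals: p(U) = (0.2700, 0.7300), p(V) = (0.7400, 0.2600).
I(U;V) = H(U) + H(V) − H(U,V).
H(U) = 0.8415, H(V) = 0.8267, H(U,V) = 1.1096.
I(U;V) = 0.8415 + 0.8267 − 1.1096 = 0.5586 bits.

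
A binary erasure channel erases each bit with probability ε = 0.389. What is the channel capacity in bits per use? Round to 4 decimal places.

Binary erasure channel: capacity C = 1 − ε.
C = 1 − 0.389 = 0.6110 bits per channel use.

0.6110 bits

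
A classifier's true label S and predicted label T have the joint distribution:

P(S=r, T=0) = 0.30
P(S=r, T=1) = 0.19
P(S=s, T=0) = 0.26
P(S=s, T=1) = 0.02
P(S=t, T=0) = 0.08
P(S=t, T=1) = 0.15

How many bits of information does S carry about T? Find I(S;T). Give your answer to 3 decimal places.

Marginals: p(S) = (0.4900, 0.2800, 0.2300), p(T) = (0.6400, 0.3600).
I(S;T) = H(S) + H(T) − H(S,T).
H(S) = 1.5062, H(T) = 0.9427, H(S,T) = 2.2965.
I(S;T) = 1.5062 + 0.9427 − 2.2965 = 0.152 bits.

0.152 bits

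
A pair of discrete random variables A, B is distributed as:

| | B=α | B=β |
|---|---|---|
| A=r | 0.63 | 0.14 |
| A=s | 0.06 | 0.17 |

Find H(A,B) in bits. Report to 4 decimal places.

H(A,B) = −Σ p(x,y)·log₂ p(x,y) over all 4 cells.
  cell (r,α): −0.63·log₂0.63 = 0.41994
  cell (r,β): −0.14·log₂0.14 = 0.39711
  cell (s,α): −0.06·log₂0.06 = 0.24353
  cell (s,β): −0.17·log₂0.17 = 0.43459
Sum = 1.4952 bits.

1.4952 bits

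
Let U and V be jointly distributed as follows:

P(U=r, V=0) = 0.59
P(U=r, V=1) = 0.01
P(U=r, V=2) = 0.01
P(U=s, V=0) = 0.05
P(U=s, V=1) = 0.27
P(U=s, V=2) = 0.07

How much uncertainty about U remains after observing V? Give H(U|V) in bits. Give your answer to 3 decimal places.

Chain rule: H(U|V) = H(U,V) − H(V).
Marginals: p(U) = (0.6100, 0.3900), p(V) = (0.6400, 0.2800, 0.0800).
H(U,V) = 1.5767 bits; H(V) = 1.2178 bits.
H(U|V) = 1.5767 − 1.2178 = 0.359 bits.

0.359 bits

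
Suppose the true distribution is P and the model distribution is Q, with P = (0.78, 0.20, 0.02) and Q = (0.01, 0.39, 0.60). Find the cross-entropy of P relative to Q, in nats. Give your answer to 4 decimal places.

H(P,Q) = −Σ p·ln q.
  −0.78·ln(0.01) = 3.59203
  −0.20·ln(0.39) = 0.18832
  −0.02·ln(0.60) = 0.01022
H(P,Q) = 3.7906 nats.

3.7906 nats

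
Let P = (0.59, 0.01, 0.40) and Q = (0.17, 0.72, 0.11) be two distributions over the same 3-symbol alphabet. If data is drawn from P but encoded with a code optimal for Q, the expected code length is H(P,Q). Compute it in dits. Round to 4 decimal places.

0.8389 dits

H(P,Q) = −Σ p·log₁₀ q.
  −0.59·log₁₀(0.17) = 0.45404
  −0.01·log₁₀(0.72) = 0.00143
  −0.40·log₁₀(0.11) = 0.38344
H(P,Q) = 0.8389 dits.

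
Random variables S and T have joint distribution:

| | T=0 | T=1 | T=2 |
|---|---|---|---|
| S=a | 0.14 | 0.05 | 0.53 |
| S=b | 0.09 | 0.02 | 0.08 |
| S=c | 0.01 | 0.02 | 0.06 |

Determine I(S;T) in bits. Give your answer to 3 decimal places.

0.064 bits

Marginals: p(S) = (0.7200, 0.1900, 0.0900), p(T) = (0.2400, 0.0900, 0.6700).
I(S;T) = H(S) + H(T) − H(S,T).
H(S) = 1.1091, H(T) = 1.1939, H(S,T) = 2.2385.
I(S;T) = 1.1091 + 1.1939 − 2.2385 = 0.064 bits.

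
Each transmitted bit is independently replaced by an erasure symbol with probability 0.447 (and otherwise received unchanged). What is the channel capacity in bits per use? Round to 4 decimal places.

Binary erasure channel: capacity C = 1 − ε.
C = 1 − 0.447 = 0.5530 bits per channel use.

0.5530 bits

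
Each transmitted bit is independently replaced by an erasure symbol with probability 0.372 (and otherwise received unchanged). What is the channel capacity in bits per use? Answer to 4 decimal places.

0.6280 bits

Binary erasure channel: capacity C = 1 − ε.
C = 1 − 0.372 = 0.6280 bits per channel use.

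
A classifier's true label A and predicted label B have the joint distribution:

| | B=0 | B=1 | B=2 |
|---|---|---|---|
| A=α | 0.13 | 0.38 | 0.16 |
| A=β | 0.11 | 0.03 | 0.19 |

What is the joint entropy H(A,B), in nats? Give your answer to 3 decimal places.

1.590 nats

H(A,B) = −Σ p(x,y)·ln p(x,y) over all 6 cells.
  cell (α,0): −0.13·ln0.13 = 0.2652
  cell (α,1): −0.38·ln0.38 = 0.3677
  cell (α,2): −0.16·ln0.16 = 0.2932
  cell (β,0): −0.11·ln0.11 = 0.2428
  cell (β,1): −0.03·ln0.03 = 0.1052
  cell (β,2): −0.19·ln0.19 = 0.3155
Sum = 1.590 nats.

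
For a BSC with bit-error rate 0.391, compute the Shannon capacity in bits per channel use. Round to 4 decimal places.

0.0346 bits

Binary symmetric channel: C = 1 − h₂(ε) where h₂ is the binary entropy function.
h₂(0.391) = −0.391·log₂0.391 − 0.609·log₂0.609 = 0.9654.
C = 1 − 0.9654 = 0.0346 bits per channel use.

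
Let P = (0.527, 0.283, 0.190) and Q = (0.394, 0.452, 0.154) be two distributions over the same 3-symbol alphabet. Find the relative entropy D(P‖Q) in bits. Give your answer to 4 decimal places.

0.0875 bits

D(P‖Q) = Σ p·log₂(p/q).
  0.527·log₂(0.527/0.394) = 0.22113
  0.283·log₂(0.283/0.452) = -0.19117
  0.190·log₂(0.190/0.154) = 0.05758
D(P‖Q) = 0.0875 bits.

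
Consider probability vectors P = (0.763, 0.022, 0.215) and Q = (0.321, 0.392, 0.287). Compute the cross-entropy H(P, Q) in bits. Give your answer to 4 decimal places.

H(P,Q) = −Σ p·log₂ q.
  −0.763·log₂(0.321) = 1.25083
  −0.022·log₂(0.392) = 0.02972
  −0.215·log₂(0.287) = 0.38719
H(P,Q) = 1.6677 bits.

1.6677 bits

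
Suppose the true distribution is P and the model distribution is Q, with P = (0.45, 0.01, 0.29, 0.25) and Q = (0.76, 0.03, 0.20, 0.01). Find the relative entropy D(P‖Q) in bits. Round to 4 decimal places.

D(P‖Q) = Σ p·log₂(p/q).
  0.45·log₂(0.45/0.76) = -0.34023
  0.01·log₂(0.01/0.03) = -0.01585
  0.29·log₂(0.29/0.20) = 0.15546
  0.25·log₂(0.25/0.01) = 1.16096
D(P‖Q) = 0.9603 bits.

0.9603 bits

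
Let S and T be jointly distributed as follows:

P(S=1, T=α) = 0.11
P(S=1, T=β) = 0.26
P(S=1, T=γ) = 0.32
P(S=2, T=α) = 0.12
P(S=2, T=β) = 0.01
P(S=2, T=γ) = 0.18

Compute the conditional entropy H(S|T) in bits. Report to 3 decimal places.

0.763 bits

Chain rule: H(S|T) = H(S,T) − H(T).
Marginals: p(S) = (0.6900, 0.3100), p(T) = (0.2300, 0.2700, 0.5000).
H(S,T) = 2.2604 bits; H(T) = 1.4977 bits.
H(S|T) = 2.2604 − 1.4977 = 0.763 bits.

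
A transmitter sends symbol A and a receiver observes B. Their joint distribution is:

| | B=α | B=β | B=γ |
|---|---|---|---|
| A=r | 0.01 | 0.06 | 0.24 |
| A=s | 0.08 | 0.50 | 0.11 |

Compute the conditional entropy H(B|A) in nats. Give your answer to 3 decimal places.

0.730 nats

Chain rule: H(B|A) = H(A,B) − H(A).
Marginals: p(A) = (0.3100, 0.6900), p(B) = (0.0900, 0.5600, 0.3500).
H(A,B) = 1.3488 nats; H(A) = 0.6191 nats.
H(B|A) = 1.3488 − 0.6191 = 0.730 nats.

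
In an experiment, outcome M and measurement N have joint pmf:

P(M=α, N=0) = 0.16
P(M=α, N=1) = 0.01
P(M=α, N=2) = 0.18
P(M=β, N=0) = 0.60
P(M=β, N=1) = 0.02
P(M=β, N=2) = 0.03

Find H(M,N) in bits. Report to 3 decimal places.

1.642 bits

H(M,N) = −Σ p(x,y)·log₂ p(x,y) over all 6 cells.
  cell (α,0): −0.16·log₂0.16 = 0.4230
  cell (α,1): −0.01·log₂0.01 = 0.0664
  cell (α,2): −0.18·log₂0.18 = 0.4453
  cell (β,0): −0.60·log₂0.60 = 0.4422
  cell (β,1): −0.02·log₂0.02 = 0.1129
  cell (β,2): −0.03·log₂0.03 = 0.1518
Sum = 1.642 bits.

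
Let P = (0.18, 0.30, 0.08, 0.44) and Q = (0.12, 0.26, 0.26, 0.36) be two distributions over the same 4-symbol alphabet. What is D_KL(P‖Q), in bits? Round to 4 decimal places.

0.1586 bits

D(P‖Q) = Σ p·log₂(p/q).
  0.18·log₂(0.18/0.12) = 0.10529
  0.30·log₂(0.30/0.26) = 0.06194
  0.08·log₂(0.08/0.26) = -0.13604
  0.44·log₂(0.44/0.36) = 0.12738
D(P‖Q) = 0.1586 bits.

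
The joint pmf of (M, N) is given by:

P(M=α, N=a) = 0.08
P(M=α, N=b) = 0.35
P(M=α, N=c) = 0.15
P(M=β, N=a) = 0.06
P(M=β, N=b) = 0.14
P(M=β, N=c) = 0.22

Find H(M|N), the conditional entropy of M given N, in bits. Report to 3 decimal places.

Chain rule: H(M|N) = H(M,N) − H(N).
Marginals: p(M) = (0.5800, 0.4200), p(N) = (0.1400, 0.4900, 0.3700).
H(M,N) = 2.3534 bits; H(N) = 1.4321 bits.
H(M|N) = 2.3534 − 1.4321 = 0.921 bits.

0.921 bits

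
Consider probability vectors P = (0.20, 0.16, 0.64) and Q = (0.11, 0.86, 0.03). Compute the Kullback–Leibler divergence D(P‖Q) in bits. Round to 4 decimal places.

2.6099 bits

D(P‖Q) = Σ p·log₂(p/q).
  0.20·log₂(0.20/0.11) = 0.17250
  0.16·log₂(0.16/0.86) = -0.38820
  0.64·log₂(0.64/0.03) = 2.82562
D(P‖Q) = 2.6099 bits.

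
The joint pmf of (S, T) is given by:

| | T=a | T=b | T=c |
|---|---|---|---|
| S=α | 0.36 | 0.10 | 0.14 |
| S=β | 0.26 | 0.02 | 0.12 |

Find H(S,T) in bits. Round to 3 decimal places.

2.245 bits

H(S,T) = −Σ p(x,y)·log₂ p(x,y) over all 6 cells.
  cell (α,a): −0.36·log₂0.36 = 0.5306
  cell (α,b): −0.10·log₂0.10 = 0.3322
  cell (α,c): −0.14·log₂0.14 = 0.3971
  cell (β,a): −0.26·log₂0.26 = 0.5053
  cell (β,b): −0.02·log₂0.02 = 0.1129
  cell (β,c): −0.12·log₂0.12 = 0.3671
Sum = 2.245 bits.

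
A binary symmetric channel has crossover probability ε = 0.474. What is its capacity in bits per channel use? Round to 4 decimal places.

0.0020 bits

Binary symmetric channel: C = 1 − h₂(ε) where h₂ is the binary entropy function.
h₂(0.474) = −0.474·log₂0.474 − 0.526·log₂0.526 = 0.9980.
C = 1 − 0.9980 = 0.0020 bits per channel use.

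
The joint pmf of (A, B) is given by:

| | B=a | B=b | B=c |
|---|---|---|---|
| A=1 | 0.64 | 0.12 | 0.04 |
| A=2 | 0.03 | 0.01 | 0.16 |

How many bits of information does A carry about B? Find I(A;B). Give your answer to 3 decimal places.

0.350 bits

Marginals: p(A) = (0.8000, 0.2000), p(B) = (0.6700, 0.1300, 0.2000).
I(A;B) = Σ p(x,y)·log₂[p(x,y)/(p(x)p(y))].
  (1,a): 0.64·log₂(1.1940) = 0.1637
  (1,b): 0.12·log₂(1.1538) = 0.0248
  (1,c): 0.04·log₂(0.2500) = -0.0800
  (2,a): 0.03·log₂(0.2239) = -0.0648
  (2,b): 0.01·log₂(0.3846) = -0.0138
  (2,c): 0.16·log₂(4.0000) = 0.3200
Sum = 0.350 bits.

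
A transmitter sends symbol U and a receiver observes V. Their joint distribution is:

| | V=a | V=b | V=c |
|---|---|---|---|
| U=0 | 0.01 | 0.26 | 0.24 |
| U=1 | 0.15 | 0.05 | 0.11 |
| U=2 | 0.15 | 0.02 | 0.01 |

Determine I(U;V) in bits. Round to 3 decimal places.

Marginals: p(U) = (0.5100, 0.3100, 0.1800), p(V) = (0.3100, 0.3300, 0.3600).
I(U;V) = Σ p(x,y)·log₂[p(x,y)/(p(x)p(y))].
  (0,a): 0.01·log₂(0.0633) = -0.0398
  (0,b): 0.26·log₂(1.5449) = 0.1631
  (0,c): 0.24·log₂(1.3072) = 0.0928
  (1,a): 0.15·log₂(1.5609) = 0.0964
  (1,b): 0.05·log₂(0.4888) = -0.0516
  (1,c): 0.11·log₂(0.9857) = -0.0023
  (2,a): 0.15·log₂(2.6882) = 0.2140
  (2,b): 0.02·log₂(0.3367) = -0.0314
  (2,c): 0.01·log₂(0.1543) = -0.0270
Sum = 0.414 bits.

0.414 bits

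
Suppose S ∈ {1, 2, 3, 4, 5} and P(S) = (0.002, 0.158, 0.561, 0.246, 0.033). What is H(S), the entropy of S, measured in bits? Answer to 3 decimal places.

H(S) = −Σ p·log₂ p.
  −(0.002)·log₂(0.002) = 0.0179
  −(0.158)·log₂(0.158) = 0.4206
  −(0.561)·log₂(0.561) = 0.4678
  −(0.246)·log₂(0.246) = 0.4977
  −(0.033)·log₂(0.033) = 0.1624
Sum: 0.0179 + 0.4206 + 0.4678 + 0.4977 + 0.1624 = 1.566 bits.

1.566 bits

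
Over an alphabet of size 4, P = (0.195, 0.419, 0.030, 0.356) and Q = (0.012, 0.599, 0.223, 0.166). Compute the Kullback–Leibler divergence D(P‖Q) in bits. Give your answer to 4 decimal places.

0.8733 bits

D(P‖Q) = Σ p·log₂(p/q).
  0.195·log₂(0.195/0.012) = 0.78436
  0.419·log₂(0.419/0.599) = -0.21604
  0.030·log₂(0.030/0.223) = -0.08682
  0.356·log₂(0.356/0.166) = 0.39185
D(P‖Q) = 0.8733 bits.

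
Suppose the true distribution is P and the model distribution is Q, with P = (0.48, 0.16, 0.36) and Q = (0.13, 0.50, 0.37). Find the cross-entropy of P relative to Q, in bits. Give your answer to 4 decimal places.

H(P,Q) = −Σ p·log₂ q.
  −0.48·log₂(0.13) = 1.41284
  −0.16·log₂(0.50) = 0.16000
  −0.36·log₂(0.37) = 0.51639
H(P,Q) = 2.0892 bits.

2.0892 bits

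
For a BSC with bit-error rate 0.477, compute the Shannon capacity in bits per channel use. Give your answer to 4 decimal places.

Binary symmetric channel: C = 1 − h₂(ε) where h₂ is the binary entropy function.
h₂(0.477) = −0.477·log₂0.477 − 0.523·log₂0.523 = 0.9985.
C = 1 − 0.9985 = 0.0015 bits per channel use.

0.0015 bits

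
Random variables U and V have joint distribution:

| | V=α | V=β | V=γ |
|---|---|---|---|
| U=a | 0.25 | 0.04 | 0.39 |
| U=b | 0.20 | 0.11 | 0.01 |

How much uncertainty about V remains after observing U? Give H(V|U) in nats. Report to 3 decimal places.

0.826 nats

Marginals: p(U) = (0.6800, 0.3200), p(V) = (0.4500, 0.1500, 0.4000).
H(V|U) = Σ p(U) · H(V|U=·).
  U=a: p=0.6800, H(V|U=a) = 0.8534
  U=b: p=0.3200, H(V|U=b) = 0.7691
Weighted sum = 0.826 nats.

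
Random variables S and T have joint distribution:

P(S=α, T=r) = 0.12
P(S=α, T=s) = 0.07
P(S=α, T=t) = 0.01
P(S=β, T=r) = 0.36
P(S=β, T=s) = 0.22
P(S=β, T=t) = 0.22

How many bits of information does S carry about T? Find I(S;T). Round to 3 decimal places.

Marginals: p(S) = (0.2000, 0.8000), p(T) = (0.4800, 0.2900, 0.2300).
I(S;T) = H(S) + H(T) − H(S,T).
H(S) = 0.7219, H(T) = 1.5138, H(S,T) = 2.1938.
I(S;T) = 0.7219 + 1.5138 − 2.1938 = 0.042 bits.

0.042 bits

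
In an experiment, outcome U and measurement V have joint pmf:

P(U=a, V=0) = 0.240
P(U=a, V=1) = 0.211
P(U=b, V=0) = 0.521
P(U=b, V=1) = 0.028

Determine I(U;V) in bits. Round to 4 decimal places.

Marginals: p(U) = (0.4510, 0.5490), p(V) = (0.7610, 0.2390).
I(U;V) = Σ p(x,y)·log₂[p(x,y)/(p(x)p(y))].
  (a,0): 0.240·log₂(0.6993) = -0.12385
  (a,1): 0.211·log₂(1.9575) = 0.20447
  (b,0): 0.521·log₂(1.2470) = 0.16594
  (b,1): 0.028·log₂(0.2134) = -0.06239
Sum = 0.1842 bits.

0.1842 bits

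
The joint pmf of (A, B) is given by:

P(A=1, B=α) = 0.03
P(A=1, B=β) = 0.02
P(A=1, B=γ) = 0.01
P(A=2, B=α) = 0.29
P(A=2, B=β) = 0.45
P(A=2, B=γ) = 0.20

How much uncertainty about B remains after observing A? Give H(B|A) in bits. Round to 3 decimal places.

1.504 bits

Marginals: p(A) = (0.0600, 0.9400), p(B) = (0.3200, 0.4700, 0.2100).
H(B|A) = Σ p(A) · H(B|A=·).
  A=1: p=0.0600, H(B|A=1) = 1.4591
  A=2: p=0.9400, H(B|A=2) = 1.5072
Weighted sum = 1.504 bits.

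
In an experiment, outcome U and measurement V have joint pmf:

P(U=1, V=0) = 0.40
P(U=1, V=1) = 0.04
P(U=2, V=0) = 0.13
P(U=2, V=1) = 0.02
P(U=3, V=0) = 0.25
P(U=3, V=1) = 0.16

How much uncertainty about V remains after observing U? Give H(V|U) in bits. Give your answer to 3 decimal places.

0.674 bits

Marginals: p(U) = (0.4400, 0.1500, 0.4100), p(V) = (0.7800, 0.2200).
H(V|U) = Σ p(U) · H(V|U=·).
  U=1: p=0.4400, H(V|U=1) = 0.4395
  U=2: p=0.1500, H(V|U=2) = 0.5665
  U=3: p=0.4100, H(V|U=3) = 0.9650
Weighted sum = 0.674 bits.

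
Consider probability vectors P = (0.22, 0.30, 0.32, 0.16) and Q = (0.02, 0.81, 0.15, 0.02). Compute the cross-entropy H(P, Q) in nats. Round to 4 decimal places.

H(P,Q) = −Σ p·ln q.
  −0.22·ln(0.02) = 0.86065
  −0.30·ln(0.81) = 0.06322
  −0.32·ln(0.15) = 0.60708
  −0.16·ln(0.02) = 0.62592
H(P,Q) = 2.1569 nats.

2.1569 nats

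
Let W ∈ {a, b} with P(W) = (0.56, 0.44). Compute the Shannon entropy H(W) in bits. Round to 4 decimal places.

H(W) = −Σ p·log₂ p.
  −(0.56)·log₂(0.56) = 0.46844
  −(0.44)·log₂(0.44) = 0.52115
Sum: 0.46844 + 0.52115 = 0.9896 bits.

0.9896 bits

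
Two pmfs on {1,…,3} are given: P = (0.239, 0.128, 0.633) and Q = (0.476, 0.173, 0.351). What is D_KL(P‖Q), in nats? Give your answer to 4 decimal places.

0.1700 nats

D(P‖Q) = Σ p·ln(p/q).
  0.239·ln(0.239/0.476) = -0.16466
  0.128·ln(0.128/0.173) = -0.03856
  0.633·ln(0.633/0.351) = 0.37327
D(P‖Q) = 0.1700 nats.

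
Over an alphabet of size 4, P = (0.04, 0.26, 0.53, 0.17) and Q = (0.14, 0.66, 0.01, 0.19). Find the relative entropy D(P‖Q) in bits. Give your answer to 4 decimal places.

2.5868 bits

D(P‖Q) = Σ p·log₂(p/q).
  0.04·log₂(0.04/0.14) = -0.07229
  0.26·log₂(0.26/0.66) = -0.34943
  0.53·log₂(0.53/0.01) = 3.03580
  0.17·log₂(0.17/0.19) = -0.02728
D(P‖Q) = 2.5868 bits.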